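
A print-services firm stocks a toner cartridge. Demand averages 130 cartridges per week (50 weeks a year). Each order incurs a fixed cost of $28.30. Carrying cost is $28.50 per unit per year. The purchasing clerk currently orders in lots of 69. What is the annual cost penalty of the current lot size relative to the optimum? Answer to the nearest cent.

Extra cost ≈ $411.11 per year

Annual demand D = 130 × 50 = 6,500.
EOQ = √(2DS/H) = √(2 × 6,500 × 28.3 / 28.5) ≈ 113.62.
Cost at Q* = (D/Q*)S + (Q*/2)H = √(2DSH) ≈ $3,238.08.
Cost at Q = 69: (6,500/69)×28.3 + (69/2)×28.5 = $2,665.94 + $983.25 = $3,649.19.
Excess = $3,649.19 − $3,238.08 = $411.11.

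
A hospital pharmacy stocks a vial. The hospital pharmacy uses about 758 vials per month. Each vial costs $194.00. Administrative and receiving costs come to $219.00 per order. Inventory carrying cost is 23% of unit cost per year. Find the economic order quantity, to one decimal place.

Q* ≈ 298.8 vials

Annual demand D = 758 × 12 = 9,096.
Holding cost H = 0.23 × $194.00 = $44.6200 per unit per year.
EOQ = √(2DS / H) = √(2 × 9,096 × 219 / 44.62).
= √(3,984,048 / 44.62) = √89,288.3909 ≈ 298.812.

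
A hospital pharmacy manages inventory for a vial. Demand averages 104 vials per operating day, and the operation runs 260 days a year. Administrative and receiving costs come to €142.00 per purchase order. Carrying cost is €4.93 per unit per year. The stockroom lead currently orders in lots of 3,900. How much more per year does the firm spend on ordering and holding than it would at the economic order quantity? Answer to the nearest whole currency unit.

Annual demand D = 104 × 260 = 27,040.
EOQ = √(2DS/H) = √(2 × 27,040 × 142 / 4.93) ≈ 1248.07.
Cost at Q* = (D/Q*)S + (Q*/2)H = √(2DSH) ≈ €6,152.99.
Cost at Q = 3,900: (27,040/3,900)×142 + (3,900/2)×4.93 = €984.53 + €9,613.50 = €10,598.03.
Excess = €10,598.03 − €6,152.99 = €4,445.05.

Extra cost ≈ €4,445 per year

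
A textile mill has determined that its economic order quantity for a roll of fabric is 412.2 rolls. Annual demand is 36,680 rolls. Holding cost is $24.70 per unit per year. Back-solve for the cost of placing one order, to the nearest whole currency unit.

S ≈ $57

Squaring Q* = √(2DS/H) gives Q*² = 2DS/H.
From Q* = √(2DS/H): S = Q*²H / (2D) = 412.2² × 24.7 / (2 × 36,680) = 57.2076.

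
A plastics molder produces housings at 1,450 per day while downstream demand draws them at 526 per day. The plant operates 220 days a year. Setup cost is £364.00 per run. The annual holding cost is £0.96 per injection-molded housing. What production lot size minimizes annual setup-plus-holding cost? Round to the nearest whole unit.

Annual demand D = 526 × 220 = 115,720.
Production build-up factor (1 − d/p) = 1 − 526/1,450 = 0.6372.
Q* = √(2DS / (H(1 − d/p))) = √(2 × 115,720 × 364 / (0.96 × 0.6372)).
= √(84,244,160 / 0.6118) ≈ 11734.979.

Q* ≈ 11,735 housings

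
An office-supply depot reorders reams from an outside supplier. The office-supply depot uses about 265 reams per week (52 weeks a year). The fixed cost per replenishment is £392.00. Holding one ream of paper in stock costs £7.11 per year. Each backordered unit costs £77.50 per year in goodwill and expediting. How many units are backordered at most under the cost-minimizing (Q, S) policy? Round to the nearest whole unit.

S* ≈ 108 reams

Annual demand D = 265 × 52 = 13,780.
With planned backorders, Q* = √(2DS/H) · √((H+B)/B).
√(2DS/H) = √(2 × 13,780 × 392 / 7.11) = 1232.673.
√((H+B)/B) = √((7.11+77.5)/77.5) = 1.0449.
Q* ≈ 1287.976.
S* = Q* · H/(H+B) = 1287.976 × 7.11/84.61 ≈ 108.232.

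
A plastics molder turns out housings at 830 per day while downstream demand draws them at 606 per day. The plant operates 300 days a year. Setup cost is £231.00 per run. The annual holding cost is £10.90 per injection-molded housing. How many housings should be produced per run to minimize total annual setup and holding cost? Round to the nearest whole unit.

Annual demand D = 606 × 300 = 181,800.
Production build-up factor (1 − d/p) = 1 − 606/830 = 0.2699.
Q* = √(2DS / (H(1 − d/p))) = √(2 × 181,800 × 231 / (10.9 × 0.2699)).
= √(83,991,600 / 2.9417) ≈ 5343.425.

Q* ≈ 5,343 housings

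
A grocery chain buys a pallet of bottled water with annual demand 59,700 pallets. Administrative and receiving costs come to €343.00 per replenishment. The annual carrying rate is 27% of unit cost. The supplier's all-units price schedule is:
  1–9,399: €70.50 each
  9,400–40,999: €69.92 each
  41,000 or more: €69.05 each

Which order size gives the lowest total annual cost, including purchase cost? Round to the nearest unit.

Q* ≈ 1,467 pallets

Holding cost per unit per year at price C is H = 0.27·C.
Candidates are each tier's EOQ (if it falls in that tier) and each price-break quantity.
EOQ at €70.50 = 1466.8 (feasible in tier 1): TC = 59,700×€70.50 + (59,700/1466.8)×343 + (1466.8/2)×0.27×€70.50 = €4,236,770.66.
EOQ at €69.92 = 1472.9 < 9400, so use break Q=9400: TC = 59,700×€69.92 + (59,700/9400.0)×343 + (9400.0/2)×0.27×€69.92 = €4,265,130.89.
EOQ at €69.05 = 1482.1 < 41000, so use break Q=41000: TC = 59,700×€69.05 + (59,700/41000.0)×343 + (41000.0/2)×0.27×€69.05 = €4,504,976.19.
Lowest total cost is €4,236,770.66 at Q = 1466.8.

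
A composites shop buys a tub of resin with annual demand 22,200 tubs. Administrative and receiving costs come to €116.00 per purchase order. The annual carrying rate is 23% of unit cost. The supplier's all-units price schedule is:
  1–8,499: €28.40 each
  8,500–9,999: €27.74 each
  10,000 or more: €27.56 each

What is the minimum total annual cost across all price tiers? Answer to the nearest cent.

TC* ≈ €636,280.21

Holding cost per unit per year at price C is H = 0.23·C.
Evaluate total cost at each tier's feasible EOQ or, if the EOQ is below the tier, at the tier's minimum quantity.
EOQ at €28.40 = 888.0 (feasible in tier 1): TC = 22,200×€28.40 + (22,200/888.0)×116 + (888.0/2)×0.23×€28.40 = €636,280.21.
EOQ at €27.74 = 898.5 < 8500, so use break Q=8500: TC = 22,200×€27.74 + (22,200/8500.0)×116 + (8500.0/2)×0.23×€27.74 = €643,246.81.
EOQ at €27.56 = 901.4 < 10000, so use break Q=10000: TC = 22,200×€27.56 + (22,200/10000.0)×116 + (10000.0/2)×0.23×€27.56 = €643,783.52.
Lowest total cost among the candidates is at Q = 888.0.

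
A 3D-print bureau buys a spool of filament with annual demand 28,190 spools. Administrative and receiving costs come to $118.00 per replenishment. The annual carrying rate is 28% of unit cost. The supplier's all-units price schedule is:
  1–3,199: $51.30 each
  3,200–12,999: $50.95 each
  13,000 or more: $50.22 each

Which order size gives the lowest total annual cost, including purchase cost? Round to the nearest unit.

Holding cost per unit per year at price C is H = 0.28·C.
For each price level, check whether its EOQ is feasible; otherwise the best quantity at that price is the breakpoint.
EOQ at $51.30 = 680.6 (feasible in tier 1): TC = 28,190×$51.30 + (28,190/680.6)×118 + (680.6/2)×0.28×$51.30 = $1,455,922.55.
EOQ at $50.95 = 682.9 < 3200, so use break Q=3200: TC = 28,190×$50.95 + (28,190/3200.0)×118 + (3200.0/2)×0.28×$50.95 = $1,460,145.61.
EOQ at $50.22 = 687.8 < 13000, so use break Q=13000: TC = 28,190×$50.22 + (28,190/13000.0)×118 + (13000.0/2)×0.28×$50.22 = $1,507,358.08.
Lowest total cost is $1,455,922.55 at Q = 680.6.

Q* ≈ 681 spools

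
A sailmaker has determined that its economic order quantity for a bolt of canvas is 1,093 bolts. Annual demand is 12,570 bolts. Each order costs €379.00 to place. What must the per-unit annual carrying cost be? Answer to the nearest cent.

Squaring Q* = √(2DS/H) gives Q*² = 2DS/H.
From Q* = √(2DS/H): H = 2DS / Q*² = 2 × 12,570 × 379 / 1,093² = 7.9756.

H ≈ €7.98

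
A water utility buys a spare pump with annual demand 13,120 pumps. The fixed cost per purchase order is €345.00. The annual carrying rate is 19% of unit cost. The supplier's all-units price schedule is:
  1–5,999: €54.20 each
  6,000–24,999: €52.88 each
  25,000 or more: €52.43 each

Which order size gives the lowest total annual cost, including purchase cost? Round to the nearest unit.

Q* ≈ 938 pumps

Holding cost per unit per year at price C is H = 0.19·C.
Candidates are each tier's EOQ (if it falls in that tier) and each price-break quantity.
EOQ at €54.20 = 937.6 (feasible in tier 1): TC = 13,120×€54.20 + (13,120/937.6)×345 + (937.6/2)×0.19×€54.20 = €720,759.35.
EOQ at €52.88 = 949.2 < 6000, so use break Q=6000: TC = 13,120×€52.88 + (13,120/6000.0)×345 + (6000.0/2)×0.19×€52.88 = €724,681.60.
EOQ at €52.43 = 953.3 < 25000, so use break Q=25000: TC = 13,120×€52.43 + (13,120/25000.0)×345 + (25000.0/2)×0.19×€52.43 = €812,583.91.
Lowest total cost is €720,759.35 at Q = 937.6.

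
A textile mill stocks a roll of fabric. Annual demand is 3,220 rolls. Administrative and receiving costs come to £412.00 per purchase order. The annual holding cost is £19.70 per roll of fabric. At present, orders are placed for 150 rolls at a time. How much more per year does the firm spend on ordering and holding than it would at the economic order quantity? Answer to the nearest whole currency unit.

Extra cost ≈ £3,092 per year

EOQ = √(2DS/H) = √(2 × 3,220 × 412 / 19.7) ≈ 366.99.
Cost at Q* = (D/Q*)S + (Q*/2)H = √(2DSH) ≈ £7,229.77.
Cost at Q = 150: (3,220/150)×412 + (150/2)×19.7 = £8,844.27 + £1,477.50 = £10,321.77.
Excess = £10,321.77 − £7,229.77 = £3,091.99.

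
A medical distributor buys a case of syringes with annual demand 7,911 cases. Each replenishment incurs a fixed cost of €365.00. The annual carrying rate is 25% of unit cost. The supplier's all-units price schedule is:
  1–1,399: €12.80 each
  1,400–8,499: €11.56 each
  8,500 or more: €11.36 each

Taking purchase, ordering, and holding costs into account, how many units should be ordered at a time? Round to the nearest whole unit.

Holding cost per unit per year at price C is H = 0.25·C.
Evaluate total cost at each tier's feasible EOQ or, if the EOQ is below the tier, at the tier's minimum quantity.
EOQ at €12.80 = 1343.4 (feasible in tier 1): TC = 7,911×€12.80 + (7,911/1343.4)×365 + (1343.4/2)×0.25×€12.80 = €105,559.65.
EOQ at €11.56 = 1413.6 (feasible in tier 2): TC = 7,911×€11.56 + (7,911/1413.6)×365 + (1413.6/2)×0.25×€11.56 = €95,536.48.
EOQ at €11.36 = 1426.0 < 8500, so use break Q=8500: TC = 7,911×€11.36 + (7,911/8500.0)×365 + (8500.0/2)×0.25×€11.36 = €102,278.67.
Lowest total cost is €95,536.48 at Q = 1413.6.

Q* ≈ 1,414 cases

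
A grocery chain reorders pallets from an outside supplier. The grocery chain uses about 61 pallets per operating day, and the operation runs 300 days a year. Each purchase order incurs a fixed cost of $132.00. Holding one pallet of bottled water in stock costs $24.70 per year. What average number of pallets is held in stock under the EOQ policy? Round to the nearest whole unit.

Annual demand D = 61 × 300 = 18,300.
Q* = √(2DS/H) = √(2 × 18,300 × 132 / 24.7) ≈ 442.26.
Average inventory = Q*/2 ≈ 442.26 / 2 = 221.131.

Average inventory ≈ 221 pallets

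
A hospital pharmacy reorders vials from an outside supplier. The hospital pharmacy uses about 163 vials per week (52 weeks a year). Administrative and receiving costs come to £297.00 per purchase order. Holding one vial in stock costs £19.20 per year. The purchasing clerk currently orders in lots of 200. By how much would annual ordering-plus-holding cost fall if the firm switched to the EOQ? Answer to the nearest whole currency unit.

Annual demand D = 163 × 52 = 8,476.
EOQ = √(2DS/H) = √(2 × 8,476 × 297 / 19.2) ≈ 512.08.
Cost at Q* = (D/Q*)S + (Q*/2)H = √(2DSH) ≈ £9,831.94.
Cost at Q = 200: (8,476/200)×297 + (200/2)×19.2 = £12,586.86 + £1,920.00 = £14,506.86.
Excess = £14,506.86 − £9,831.94 = £4,674.92.

Extra cost ≈ £4,675 per year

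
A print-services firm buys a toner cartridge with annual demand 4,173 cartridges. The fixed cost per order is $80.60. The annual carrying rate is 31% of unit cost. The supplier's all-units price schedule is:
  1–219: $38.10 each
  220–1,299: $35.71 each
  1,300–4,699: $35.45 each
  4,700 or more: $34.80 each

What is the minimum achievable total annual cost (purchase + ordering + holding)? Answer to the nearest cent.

Holding cost per unit per year at price C is H = 0.31·C.
Evaluate total cost at each tier's feasible EOQ or, if the EOQ is below the tier, at the tier's minimum quantity.
Tier 1 ($38.10): EOQ = 238.7 exceeds tier's upper bound 219, so this tier is dominated.
EOQ at $35.71 = 246.5 (feasible in tier 2): TC = 4,173×$35.71 + (4,173/246.5)×80.6 + (246.5/2)×0.31×$35.71 = $151,746.70.
EOQ at $35.45 = 247.4 < 1300, so use break Q=1300: TC = 4,173×$35.45 + (4,173/1300.0)×80.6 + (1300.0/2)×0.31×$35.45 = $155,334.75.
EOQ at $34.80 = 249.7 < 4700, so use break Q=4700: TC = 4,173×$34.80 + (4,173/4700.0)×80.6 + (4700.0/2)×0.31×$34.80 = $170,643.76.
Lowest total cost among the candidates is at Q = 246.5.

TC* ≈ $151,746.70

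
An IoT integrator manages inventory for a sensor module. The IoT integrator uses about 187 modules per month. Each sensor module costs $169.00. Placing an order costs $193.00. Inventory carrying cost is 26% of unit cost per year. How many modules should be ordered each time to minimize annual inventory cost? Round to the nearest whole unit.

Annual demand D = 187 × 12 = 2,244.
Holding cost H = 0.26 × $169.00 = $43.9400 per unit per year.
EOQ = √(2DS / H) = √(2 × 2,244 × 193 / 43.94).
= √(866,184 / 43.94) = √19,712.8812 ≈ 140.403.

Q* ≈ 140 modules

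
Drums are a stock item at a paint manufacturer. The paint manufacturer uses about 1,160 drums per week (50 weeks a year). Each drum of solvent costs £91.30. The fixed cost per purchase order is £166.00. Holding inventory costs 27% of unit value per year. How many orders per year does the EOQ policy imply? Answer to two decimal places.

N ≈ 65.62 orders per year

Annual demand D = 1,160 × 50 = 58,000.
Holding cost H = 0.27 × £91.30 = £24.6510 per unit per year.
Q* = √(2DS/H) = √(2 × 58,000 × 166 / 24.651) ≈ 883.82.
Orders per year = D / Q* = 58,000 / 883.82 ≈ 65.624.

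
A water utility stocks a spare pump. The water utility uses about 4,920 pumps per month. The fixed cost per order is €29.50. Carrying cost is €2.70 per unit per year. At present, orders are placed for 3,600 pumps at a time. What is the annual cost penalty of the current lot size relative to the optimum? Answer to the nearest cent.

Annual demand D = 4,920 × 12 = 59,040.
EOQ = √(2DS/H) = √(2 × 59,040 × 29.5 / 2.7) ≈ 1135.84.
Cost at Q* = (D/Q*)S + (Q*/2)H = √(2DSH) ≈ €3,066.77.
Cost at Q = 3,600: (59,040/3,600)×29.5 + (3,600/2)×2.7 = €483.80 + €4,860.00 = €5,343.80.
Excess = €5,343.80 − €3,066.77 = €2,277.03.

Extra cost ≈ €2,277.03 per year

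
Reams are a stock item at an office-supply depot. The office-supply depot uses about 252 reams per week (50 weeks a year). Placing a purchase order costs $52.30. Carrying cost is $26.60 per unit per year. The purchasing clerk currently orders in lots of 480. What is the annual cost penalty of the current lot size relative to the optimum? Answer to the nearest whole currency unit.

Annual demand D = 252 × 50 = 12,600.
EOQ = √(2DS/H) = √(2 × 12,600 × 52.3 / 26.6) ≈ 222.59.
Cost at Q* = (D/Q*)S + (Q*/2)H = √(2DSH) ≈ $5,920.96.
Cost at Q = 480: (12,600/480)×52.3 + (480/2)×26.6 = $1,372.88 + $6,384.00 = $7,756.88.
Excess = $7,756.88 − $5,920.96 = $1,835.92.

Extra cost ≈ $1,836 per year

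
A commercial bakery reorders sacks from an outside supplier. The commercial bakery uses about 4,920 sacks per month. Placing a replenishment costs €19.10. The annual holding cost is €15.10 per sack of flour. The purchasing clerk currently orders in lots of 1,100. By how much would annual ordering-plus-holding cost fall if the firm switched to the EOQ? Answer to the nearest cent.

Extra cost ≈ €3,494.44 per year

Annual demand D = 4,920 × 12 = 59,040.
EOQ = √(2DS/H) = √(2 × 59,040 × 19.1 / 15.1) ≈ 386.47.
Cost at Q* = (D/Q*)S + (Q*/2)H = √(2DSH) ≈ €5,835.70.
Cost at Q = 1,100: (59,040/1,100)×19.1 + (1,100/2)×15.1 = €1,025.15 + €8,305.00 = €9,330.15.
Excess = €9,330.15 − €5,835.70 = €3,494.44.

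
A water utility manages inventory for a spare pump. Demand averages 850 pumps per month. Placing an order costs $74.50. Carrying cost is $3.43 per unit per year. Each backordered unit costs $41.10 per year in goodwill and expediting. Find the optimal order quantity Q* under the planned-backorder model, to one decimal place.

Annual demand D = 850 × 12 = 10,200.
With planned backorders, Q* = √(2DS/H) · √((H+B)/B).
√(2DS/H) = √(2 × 10,200 × 74.5 / 3.43) = 665.650.
√((H+B)/B) = √((3.43+41.1)/41.1) = 1.0409.
Q* ≈ 692.870.

Q* ≈ 692.9 pumps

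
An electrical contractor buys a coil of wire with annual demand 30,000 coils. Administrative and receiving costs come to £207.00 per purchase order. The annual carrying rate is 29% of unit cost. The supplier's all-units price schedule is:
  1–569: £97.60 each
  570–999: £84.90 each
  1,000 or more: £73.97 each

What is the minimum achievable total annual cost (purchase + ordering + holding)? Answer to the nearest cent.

Holding cost per unit per year at price C is H = 0.29·C.
For each price level, check whether its EOQ is feasible; otherwise the best quantity at that price is the breakpoint.
Tier 1 (£97.60): EOQ = 662.4 exceeds tier's upper bound 569, so this tier is dominated.
EOQ at £84.90 = 710.2 (feasible in tier 2): TC = 30,000×£84.90 + (30,000/710.2)×207 + (710.2/2)×0.29×£84.90 = £2,564,486.93.
EOQ at £73.97 = 760.9 < 1000, so use break Q=1000: TC = 30,000×£73.97 + (30,000/1000.0)×207 + (1000.0/2)×0.29×£73.97 = £2,236,035.65.
Lowest total cost among the candidates is at Q = 1000.0.

TC* ≈ £2,236,035.65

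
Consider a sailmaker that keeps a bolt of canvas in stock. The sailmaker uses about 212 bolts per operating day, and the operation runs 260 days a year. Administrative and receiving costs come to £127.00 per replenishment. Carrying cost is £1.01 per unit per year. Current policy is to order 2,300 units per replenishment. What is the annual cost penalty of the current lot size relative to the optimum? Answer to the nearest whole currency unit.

Annual demand D = 212 × 260 = 55,120.
EOQ = √(2DS/H) = √(2 × 55,120 × 127 / 1.01) ≈ 3723.15.
Cost at Q* = (D/Q*)S + (Q*/2)H = √(2DSH) ≈ £3,760.38.
Cost at Q = 2,300: (55,120/2,300)×127 + (2,300/2)×1.01 = £3,043.58 + £1,161.50 = £4,205.08.
Excess = £4,205.08 − £3,760.38 = £444.70.

Extra cost ≈ £445 per year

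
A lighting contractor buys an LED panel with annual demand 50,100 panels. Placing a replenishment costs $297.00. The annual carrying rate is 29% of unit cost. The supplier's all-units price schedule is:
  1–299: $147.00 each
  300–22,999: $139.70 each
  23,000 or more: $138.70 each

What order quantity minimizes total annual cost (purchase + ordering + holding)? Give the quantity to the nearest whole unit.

Holding cost per unit per year at price C is H = 0.29·C.
Evaluate total cost at each tier's feasible EOQ or, if the EOQ is below the tier, at the tier's minimum quantity.
Tier 1 ($147.00): EOQ = 835.5 exceeds tier's upper bound 299, so this tier is dominated.
EOQ at $139.70 = 857.1 (feasible in tier 2): TC = 50,100×$139.70 + (50,100/857.1)×297 + (857.1/2)×0.29×$139.70 = $7,033,692.36.
EOQ at $138.70 = 860.2 < 23000, so use break Q=23000: TC = 50,100×$138.70 + (50,100/23000.0)×297 + (23000.0/2)×0.29×$138.70 = $7,412,081.44.
Lowest total cost is $7,033,692.36 at Q = 857.1.

Q* ≈ 857 panels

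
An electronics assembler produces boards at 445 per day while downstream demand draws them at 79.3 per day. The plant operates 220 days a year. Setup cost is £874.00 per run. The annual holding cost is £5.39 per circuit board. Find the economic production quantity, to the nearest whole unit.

Annual demand D = 79.3 × 220 = 17,446.
Production build-up factor (1 − d/p) = 1 − 79.3/445 = 0.8218.
Q* = √(2DS / (H(1 − d/p))) = √(2 × 17,446 × 874 / (5.39 × 0.8218)).
= √(30,495,608 / 4.4295) ≈ 2623.867.

Q* ≈ 2,624 boards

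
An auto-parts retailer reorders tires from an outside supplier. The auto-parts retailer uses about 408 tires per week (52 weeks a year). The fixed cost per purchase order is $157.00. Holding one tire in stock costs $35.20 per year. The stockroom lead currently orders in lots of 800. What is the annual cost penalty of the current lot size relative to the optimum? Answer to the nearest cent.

Annual demand D = 408 × 52 = 21,216.
EOQ = √(2DS/H) = √(2 × 21,216 × 157 / 35.2) ≈ 435.04.
Cost at Q* = (D/Q*)S + (Q*/2)H = √(2DSH) ≈ $15,313.27.
Cost at Q = 800: (21,216/800)×157 + (800/2)×35.2 = $4,163.64 + $14,080.00 = $18,243.64.
Excess = $18,243.64 − $15,313.27 = $2,930.37.

Extra cost ≈ $2,930.37 per year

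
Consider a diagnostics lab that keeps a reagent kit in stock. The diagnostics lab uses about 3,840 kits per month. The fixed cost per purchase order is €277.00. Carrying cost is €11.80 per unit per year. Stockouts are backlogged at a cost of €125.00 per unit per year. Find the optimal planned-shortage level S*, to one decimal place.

S* ≈ 132.7 kits

Annual demand D = 3,840 × 12 = 46,080.
With planned backorders, Q* = √(2DS/H) · √((H+B)/B).
√(2DS/H) = √(2 × 46,080 × 277 / 11.8) = 1470.856.
√((H+B)/B) = √((11.8+125)/125) = 1.0461.
Q* ≈ 1538.715.
S* = Q* · H/(H+B) = 1538.715 × 11.8/136.8 ≈ 132.725.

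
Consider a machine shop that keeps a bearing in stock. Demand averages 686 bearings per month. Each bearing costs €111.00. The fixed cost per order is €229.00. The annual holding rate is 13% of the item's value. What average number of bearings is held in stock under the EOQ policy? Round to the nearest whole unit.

Annual demand D = 686 × 12 = 8,232.
Holding cost H = 0.13 × €111.00 = €14.4300 per unit per year.
Q* = √(2DS/H) = √(2 × 8,232 × 229 / 14.43) ≈ 511.15.
Average inventory = Q*/2 ≈ 511.15 / 2 = 255.577.

Average inventory ≈ 256 bearings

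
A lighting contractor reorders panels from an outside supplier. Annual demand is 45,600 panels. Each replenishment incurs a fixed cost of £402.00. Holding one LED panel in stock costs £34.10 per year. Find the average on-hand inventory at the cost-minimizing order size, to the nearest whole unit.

Average inventory ≈ 518 panels

Q* = √(2DS/H) = √(2 × 45,600 × 402 / 34.1) ≈ 1036.89.
Average inventory = Q*/2 ≈ 1036.89 / 2 = 518.446.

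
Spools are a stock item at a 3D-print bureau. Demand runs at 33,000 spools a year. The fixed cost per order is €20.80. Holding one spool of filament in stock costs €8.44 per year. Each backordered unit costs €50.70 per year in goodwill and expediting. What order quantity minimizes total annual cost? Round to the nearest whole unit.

With planned backorders, Q* = √(2DS/H) · √((H+B)/B).
√(2DS/H) = √(2 × 33,000 × 20.8 / 8.44) = 403.304.
√((H+B)/B) = √((8.44+50.7)/50.7) = 1.0800.
Q* ≈ 435.581.

Q* ≈ 436 spools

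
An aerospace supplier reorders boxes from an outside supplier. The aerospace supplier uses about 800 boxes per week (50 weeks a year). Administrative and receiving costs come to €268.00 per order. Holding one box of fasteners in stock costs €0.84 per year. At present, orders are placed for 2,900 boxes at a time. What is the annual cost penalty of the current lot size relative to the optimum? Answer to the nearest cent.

Extra cost ≈ €670.78 per year

Annual demand D = 800 × 50 = 40,000.
EOQ = √(2DS/H) = √(2 × 40,000 × 268 / 0.84) ≈ 5052.11.
Cost at Q* = (D/Q*)S + (Q*/2)H = √(2DSH) ≈ €4,243.77.
Cost at Q = 2,900: (40,000/2,900)×268 + (2,900/2)×0.84 = €3,696.55 + €1,218.00 = €4,914.55.
Excess = €4,914.55 − €4,243.77 = €670.78.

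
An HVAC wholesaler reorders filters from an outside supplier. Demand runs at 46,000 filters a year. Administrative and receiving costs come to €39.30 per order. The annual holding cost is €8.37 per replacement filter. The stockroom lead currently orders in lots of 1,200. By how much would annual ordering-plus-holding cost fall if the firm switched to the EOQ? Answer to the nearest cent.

EOQ = √(2DS/H) = √(2 × 46,000 × 39.3 / 8.37) ≈ 657.25.
Cost at Q* = (D/Q*)S + (Q*/2)H = √(2DSH) ≈ €5,501.14.
Cost at Q = 1,200: (46,000/1,200)×39.3 + (1,200/2)×8.37 = €1,506.50 + €5,022.00 = €6,528.50.
Excess = €6,528.50 − €5,501.14 = €1,027.36.

Extra cost ≈ €1,027.36 per year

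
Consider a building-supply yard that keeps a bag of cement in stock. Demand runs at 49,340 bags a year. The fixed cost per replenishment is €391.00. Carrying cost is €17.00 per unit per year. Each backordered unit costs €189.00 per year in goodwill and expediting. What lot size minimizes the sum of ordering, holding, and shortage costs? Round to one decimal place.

Q* ≈ 1,572.8 bags

With planned backorders, Q* = √(2DS/H) · √((H+B)/B).
√(2DS/H) = √(2 × 49,340 × 391 / 17) = 1506.532.
√((H+B)/B) = √((17+189)/189) = 1.0440.
Q* ≈ 1572.828.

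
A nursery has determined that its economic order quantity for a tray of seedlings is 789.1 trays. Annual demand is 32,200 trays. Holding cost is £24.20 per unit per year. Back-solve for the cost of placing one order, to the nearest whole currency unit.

S ≈ £234

Invert the EOQ relation Q*² = 2DS/H.
From Q* = √(2DS/H): S = Q*²H / (2D) = 789.1² × 24.2 / (2 × 32,200) = 233.9880.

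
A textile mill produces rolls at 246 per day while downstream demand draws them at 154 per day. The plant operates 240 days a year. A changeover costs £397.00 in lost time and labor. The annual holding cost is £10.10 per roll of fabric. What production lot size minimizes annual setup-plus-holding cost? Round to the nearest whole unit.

Q* ≈ 2,787 rolls

Annual demand D = 154 × 240 = 36,960.
Production build-up factor (1 − d/p) = 1 − 154/246 = 0.3740.
Q* = √(2DS / (H(1 − d/p))) = √(2 × 36,960 × 397 / (10.1 × 0.3740)).
= √(29,346,240 / 3.7772) ≈ 2787.335.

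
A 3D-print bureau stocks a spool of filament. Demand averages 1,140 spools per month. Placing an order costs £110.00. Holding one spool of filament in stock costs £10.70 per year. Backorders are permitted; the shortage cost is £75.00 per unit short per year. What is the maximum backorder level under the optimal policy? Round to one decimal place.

Annual demand D = 1,140 × 12 = 13,680.
With planned backorders, Q* = √(2DS/H) · √((H+B)/B).
√(2DS/H) = √(2 × 13,680 × 110 / 10.7) = 530.350.
√((H+B)/B) = √((10.7+75)/75) = 1.0690.
Q* ≈ 566.921.
S* = Q* · H/(H+B) = 566.921 × 10.7/85.7 ≈ 70.782.

S* ≈ 70.8 spools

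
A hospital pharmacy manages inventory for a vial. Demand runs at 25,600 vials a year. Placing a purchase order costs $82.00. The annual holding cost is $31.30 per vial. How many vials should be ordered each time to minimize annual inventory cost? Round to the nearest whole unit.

EOQ = √(2DS / H) = √(2 × 25,600 × 82 / 31.3).
= √(4,198,400 / 31.3) = √134,134.1853 ≈ 366.243.

Q* ≈ 366 vials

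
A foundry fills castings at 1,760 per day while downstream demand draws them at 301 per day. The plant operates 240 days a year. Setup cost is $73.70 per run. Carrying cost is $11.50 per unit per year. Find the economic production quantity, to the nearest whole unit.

Q* ≈ 1,057 castings

Annual demand D = 301 × 240 = 72,240.
Production build-up factor (1 − d/p) = 1 − 301/1,760 = 0.8290.
Q* = √(2DS / (H(1 − d/p))) = √(2 × 72,240 × 73.7 / (11.5 × 0.8290)).
= √(10,648,176 / 9.5332) ≈ 1056.860.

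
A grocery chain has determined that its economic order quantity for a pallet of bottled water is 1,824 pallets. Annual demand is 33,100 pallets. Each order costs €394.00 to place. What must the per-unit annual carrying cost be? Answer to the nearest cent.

H ≈ €7.84

Squaring Q* = √(2DS/H) gives Q*² = 2DS/H.
From Q* = √(2DS/H): H = 2DS / Q*² = 2 × 33,100 × 394 / 1,824² = 7.8398.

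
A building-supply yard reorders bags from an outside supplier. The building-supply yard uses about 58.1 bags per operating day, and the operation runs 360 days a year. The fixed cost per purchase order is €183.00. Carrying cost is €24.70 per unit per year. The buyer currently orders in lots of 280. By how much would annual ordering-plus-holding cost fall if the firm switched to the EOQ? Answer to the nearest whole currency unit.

Annual demand D = 58.1 × 360 = 20,916.
EOQ = √(2DS/H) = √(2 × 20,916 × 183 / 24.7) ≈ 556.71.
Cost at Q* = (D/Q*)S + (Q*/2)H = √(2DSH) ≈ €13,750.81.
Cost at Q = 280: (20,916/280)×183 + (280/2)×24.7 = €13,670.10 + €3,458.00 = €17,128.10.
Excess = €17,128.10 − €13,750.81 = €3,377.29.

Extra cost ≈ €3,377 per year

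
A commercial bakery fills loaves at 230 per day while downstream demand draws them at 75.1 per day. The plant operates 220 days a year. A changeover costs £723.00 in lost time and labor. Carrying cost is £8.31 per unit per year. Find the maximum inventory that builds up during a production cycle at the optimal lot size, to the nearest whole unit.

Annual demand D = 75.1 × 220 = 16,522.
Production build-up factor (1 − d/p) = 1 − 75.1/230 = 0.6735.
Q* = √(2DS / (H(1 − d/p))) = √(2 × 16,522 × 723 / (8.31 × 0.6735)).
= √(23,890,812 / 5.5966) ≈ 2066.109.
Maximum inventory = Q*(1 − d/p) = 2066.109 × 0.6735 ≈ 1391.479.

I_max ≈ 1,391 loaves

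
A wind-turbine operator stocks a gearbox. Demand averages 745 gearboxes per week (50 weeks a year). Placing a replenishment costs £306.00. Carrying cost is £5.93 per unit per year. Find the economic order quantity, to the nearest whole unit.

Annual demand D = 745 × 50 = 37,250.
EOQ = √(2DS / H) = √(2 × 37,250 × 306 / 5.93).
= √(22,797,000 / 5.93) = √3,844,350.7589 ≈ 1960.702.

Q* ≈ 1,961 gearboxes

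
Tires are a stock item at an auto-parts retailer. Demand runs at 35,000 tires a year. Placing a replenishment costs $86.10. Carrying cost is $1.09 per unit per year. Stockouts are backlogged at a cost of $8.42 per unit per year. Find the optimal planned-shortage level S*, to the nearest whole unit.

With planned backorders, Q* = √(2DS/H) · √((H+B)/B).
√(2DS/H) = √(2 × 35,000 × 86.1 / 1.09) = 2351.459.
√((H+B)/B) = √((1.09+8.42)/8.42) = 1.0628.
Q* ≈ 2499.031.
S* = Q* · H/(H+B) = 2499.031 × 1.09/9.51 ≈ 286.429.

S* ≈ 286 tires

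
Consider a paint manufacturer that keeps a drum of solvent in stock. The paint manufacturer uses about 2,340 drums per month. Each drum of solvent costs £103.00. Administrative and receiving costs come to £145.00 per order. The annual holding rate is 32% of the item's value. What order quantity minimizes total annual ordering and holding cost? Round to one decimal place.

Q* ≈ 497.1 drums

Annual demand D = 2,340 × 12 = 28,080.
Holding cost H = 0.32 × £103.00 = £32.9600 per unit per year.
EOQ = √(2DS / H) = √(2 × 28,080 × 145 / 32.96).
= √(8,143,200 / 32.96) = √247,063.1068 ≈ 497.054.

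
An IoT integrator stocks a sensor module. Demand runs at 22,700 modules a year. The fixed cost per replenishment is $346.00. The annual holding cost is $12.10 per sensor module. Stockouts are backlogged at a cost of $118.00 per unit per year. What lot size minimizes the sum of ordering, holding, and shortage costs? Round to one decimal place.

Q* ≈ 1,196.4 modules

With planned backorders, Q* = √(2DS/H) · √((H+B)/B).
√(2DS/H) = √(2 × 22,700 × 346 / 12.1) = 1139.392.
√((H+B)/B) = √((12.1+118)/118) = 1.0500.
Q* ≈ 1196.385.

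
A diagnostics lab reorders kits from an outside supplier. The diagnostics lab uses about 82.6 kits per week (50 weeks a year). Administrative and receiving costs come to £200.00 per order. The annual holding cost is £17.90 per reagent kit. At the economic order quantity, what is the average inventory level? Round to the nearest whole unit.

Annual demand D = 82.6 × 50 = 4,130.
Q* = √(2DS/H) = √(2 × 4,130 × 200 / 17.9) ≈ 303.79.
Average inventory = Q*/2 ≈ 303.79 / 2 = 151.897.

Average inventory ≈ 152 kits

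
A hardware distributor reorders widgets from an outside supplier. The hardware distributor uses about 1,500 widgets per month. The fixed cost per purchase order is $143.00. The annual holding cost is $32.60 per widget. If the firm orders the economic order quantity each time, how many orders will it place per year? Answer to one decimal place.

Annual demand D = 1,500 × 12 = 18,000.
Q* = √(2DS/H) = √(2 × 18,000 × 143 / 32.6) ≈ 397.38.
Orders per year = D / Q* = 18,000 / 397.38 ≈ 45.296.

N ≈ 45.3 orders per year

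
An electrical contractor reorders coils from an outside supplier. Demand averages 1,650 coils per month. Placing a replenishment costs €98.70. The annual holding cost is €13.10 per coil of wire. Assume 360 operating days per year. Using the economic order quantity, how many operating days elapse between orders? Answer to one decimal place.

T ≈ 9.9 days

Annual demand D = 1,650 × 12 = 19,800.
EOQ = √(2DS/H) = √(2 × 19,800 × 98.7 / 13.1) ≈ 546.22.
Cycle time = Q*/D × 360 = 546.22 / 19,800 × 360 ≈ 9.931 days.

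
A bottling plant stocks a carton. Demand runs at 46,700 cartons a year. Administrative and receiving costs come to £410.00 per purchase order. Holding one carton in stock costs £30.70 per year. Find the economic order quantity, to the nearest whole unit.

EOQ = √(2DS / H) = √(2 × 46,700 × 410 / 30.7).
= √(38,294,000 / 30.7) = √1,247,361.5635 ≈ 1116.853.

Q* ≈ 1,117 cartons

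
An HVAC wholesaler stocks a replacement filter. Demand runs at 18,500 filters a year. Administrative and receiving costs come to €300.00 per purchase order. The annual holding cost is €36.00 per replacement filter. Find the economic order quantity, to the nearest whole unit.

EOQ = √(2DS / H) = √(2 × 18,500 × 300 / 36).
= √(11,100,000 / 36) = √308,333.3333 ≈ 555.278.

Q* ≈ 555 filters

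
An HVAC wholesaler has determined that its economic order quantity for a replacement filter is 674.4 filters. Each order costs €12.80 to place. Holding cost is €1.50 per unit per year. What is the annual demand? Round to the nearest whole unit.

D ≈ 26,649 filters per year

Invert the EOQ relation Q*² = 2DS/H.
From Q* = √(2DS/H): D = Q*²H / (2S) = 674.4² × 1.5 / (2 × 12.8) = 26649.338.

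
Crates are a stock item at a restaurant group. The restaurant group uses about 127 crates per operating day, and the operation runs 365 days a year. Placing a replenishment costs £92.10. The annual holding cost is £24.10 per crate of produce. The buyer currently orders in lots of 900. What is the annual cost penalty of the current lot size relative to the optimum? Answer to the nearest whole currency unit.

Annual demand D = 127 × 365 = 46,355.
EOQ = √(2DS/H) = √(2 × 46,355 × 92.1 / 24.1) ≈ 595.23.
Cost at Q* = (D/Q*)S + (Q*/2)H = √(2DSH) ≈ £14,345.04.
Cost at Q = 900: (46,355/900)×92.1 + (900/2)×24.1 = £4,743.66 + £10,845.00 = £15,588.66.
Excess = £15,588.66 − £14,345.04 = £1,243.63.

Extra cost ≈ £1,244 per year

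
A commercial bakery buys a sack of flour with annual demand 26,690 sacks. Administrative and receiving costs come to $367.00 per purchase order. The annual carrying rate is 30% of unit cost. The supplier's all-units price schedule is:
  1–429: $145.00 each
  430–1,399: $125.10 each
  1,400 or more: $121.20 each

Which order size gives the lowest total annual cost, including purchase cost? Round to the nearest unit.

Holding cost per unit per year at price C is H = 0.30·C.
Evaluate total cost at each tier's feasible EOQ or, if the EOQ is below the tier, at the tier's minimum quantity.
Tier 1 ($145.00): EOQ = 671.1 exceeds tier's upper bound 429, so this tier is dominated.
EOQ at $125.10 = 722.5 (feasible in tier 2): TC = 26,690×$125.10 + (26,690/722.5)×367 + (722.5/2)×0.30×$125.10 = $3,366,034.12.
EOQ at $121.20 = 734.0 < 1400, so use break Q=1400: TC = 26,690×$121.20 + (26,690/1400.0)×367 + (1400.0/2)×0.30×$121.20 = $3,267,276.59.
Lowest total cost is $3,267,276.59 at Q = 1400.0.

Q* ≈ 1,400 sacks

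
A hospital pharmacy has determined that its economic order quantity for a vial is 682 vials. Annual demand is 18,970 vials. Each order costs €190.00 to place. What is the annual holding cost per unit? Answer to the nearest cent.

Squaring Q* = √(2DS/H) gives Q*² = 2DS/H.
From Q* = √(2DS/H): H = 2DS / Q*² = 2 × 18,970 × 190 / 682² = 15.4982.

H ≈ €15.50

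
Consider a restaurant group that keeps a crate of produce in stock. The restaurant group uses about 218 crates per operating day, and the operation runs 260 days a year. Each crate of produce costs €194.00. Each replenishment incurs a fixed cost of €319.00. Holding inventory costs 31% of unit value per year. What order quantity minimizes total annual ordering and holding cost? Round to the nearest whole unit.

Annual demand D = 218 × 260 = 56,680.
Holding cost H = 0.31 × €194.00 = €60.1400 per unit per year.
EOQ = √(2DS / H) = √(2 × 56,680 × 319 / 60.14).
= √(36,161,840 / 60.14) = √601,294.3133 ≈ 775.432.

Q* ≈ 775 crates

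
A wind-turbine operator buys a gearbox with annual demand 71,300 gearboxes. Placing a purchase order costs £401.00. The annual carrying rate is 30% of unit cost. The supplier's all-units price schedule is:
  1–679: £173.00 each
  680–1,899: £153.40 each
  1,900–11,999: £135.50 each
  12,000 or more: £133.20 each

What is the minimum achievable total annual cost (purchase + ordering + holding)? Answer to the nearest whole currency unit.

TC* ≈ £9,714,816

Holding cost per unit per year at price C is H = 0.30·C.
For each price level, check whether its EOQ is feasible; otherwise the best quantity at that price is the breakpoint.
Tier 1 (£173.00): EOQ = 1049.7 exceeds tier's upper bound 679, so this tier is dominated.
EOQ at £153.40 = 1114.7 (feasible in tier 2): TC = 71,300×£153.40 + (71,300/1114.7)×401 + (1114.7/2)×0.30×£153.40 = £10,988,718.57.
EOQ at £135.50 = 1186.0 < 1900, so use break Q=1900: TC = 71,300×£135.50 + (71,300/1900.0)×401 + (1900.0/2)×0.30×£135.50 = £9,714,815.55.
EOQ at £133.20 = 1196.2 < 12000, so use break Q=12000: TC = 71,300×£133.20 + (71,300/12000.0)×401 + (12000.0/2)×0.30×£133.20 = £9,739,302.61.
Lowest total cost among the candidates is at Q = 1900.0.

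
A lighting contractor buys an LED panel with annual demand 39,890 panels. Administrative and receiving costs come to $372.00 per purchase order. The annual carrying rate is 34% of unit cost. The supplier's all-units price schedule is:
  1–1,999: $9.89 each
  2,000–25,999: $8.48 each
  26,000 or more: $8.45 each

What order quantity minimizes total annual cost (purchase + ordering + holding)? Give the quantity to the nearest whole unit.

Holding cost per unit per year at price C is H = 0.34·C.
Evaluate total cost at each tier's feasible EOQ or, if the EOQ is below the tier, at the tier's minimum quantity.
Tier 1 ($9.89): EOQ = 2970.9 exceeds tier's upper bound 1999, so this tier is dominated.
EOQ at $8.48 = 3208.3 (feasible in tier 2): TC = 39,890×$8.48 + (39,890/3208.3)×372 + (3208.3/2)×0.34×$8.48 = $347,517.50.
EOQ at $8.45 = 3214.0 < 26000, so use break Q=26000: TC = 39,890×$8.45 + (39,890/26000.0)×372 + (26000.0/2)×0.34×$8.45 = $374,990.23.
Lowest total cost is $347,517.50 at Q = 3208.3.

Q* ≈ 3,208 panels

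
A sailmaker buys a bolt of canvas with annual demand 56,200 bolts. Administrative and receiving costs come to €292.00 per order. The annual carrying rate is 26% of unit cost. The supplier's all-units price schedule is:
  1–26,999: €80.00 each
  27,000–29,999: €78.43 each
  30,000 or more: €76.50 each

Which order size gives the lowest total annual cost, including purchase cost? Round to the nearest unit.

Q* ≈ 1,256 bolts

Holding cost per unit per year at price C is H = 0.26·C.
Evaluate total cost at each tier's feasible EOQ or, if the EOQ is below the tier, at the tier's minimum quantity.
EOQ at €80.00 = 1256.2 (feasible in tier 1): TC = 56,200×€80.00 + (56,200/1256.2)×292 + (1256.2/2)×0.26×€80.00 = €4,522,128.00.
EOQ at €78.43 = 1268.7 < 27000, so use break Q=27000: TC = 56,200×€78.43 + (56,200/27000.0)×292 + (27000.0/2)×0.26×€78.43 = €4,683,663.09.
EOQ at €76.50 = 1284.6 < 30000, so use break Q=30000: TC = 56,200×€76.50 + (56,200/30000.0)×292 + (30000.0/2)×0.26×€76.50 = €4,598,197.01.
Lowest total cost is €4,522,128.00 at Q = 1256.2.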